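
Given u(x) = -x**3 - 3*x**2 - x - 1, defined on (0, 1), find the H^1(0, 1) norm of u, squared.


||u||_{H^1}^2 = 871/21

The H^1 norm (squared) on an interval (0, L) is
  ||u||_{H^1}^2 = ∫_0^L u(x)^2 dx + ∫_0^L u'(x)^2 dx.
Compute u'(x) = -3*x**2 - 6*x - 1.
Then u(x)^2 = x**6 + 6*x**5 + 11*x**4 + 8*x**3 + 7*x**2 + 2*x + 1 and u'(x)^2 = 9*x**4 + 36*x**3 + 42*x**2 + 12*x + 1.
Integrate each monomial from 0 to 1 using ∫_0^1 c·x^n dx = c·1^(n+1)/(n+1):
  ∫_0^1 u(x)^2 dx = ∫_0^1 (x^6 + 6*x^5 + 11*x^4 + 8*x^3 + 7*x^2 + 2*x + 1) dx. Term by term:
    ∫_0^1 x^6 dx = 1/7;  ∫_0^1 6*x^5 dx = 1;  ∫_0^1 11*x^4 dx = 11/5;
    ∫_0^1 8*x^3 dx = 2;  ∫_0^1 7*x^2 dx = 7/3;  ∫_0^1 2*x dx = 1;
    ∫_0^1 1 dx = 1.
  Sum: 1/7 + 1 + 11/5 + 2 + 7/3 + 1 + 1 = 1016/105.
  ∫_0^1 u'(x)^2 dx = ∫_0^1 (9*x^4 + 36*x^3 + 42*x^2 + 12*x + 1) dx. Term by term:
    ∫_0^1 9*x^4 dx = 9/5;  ∫_0^1 36*x^3 dx = 9;  ∫_0^1 42*x^2 dx = 14;
    ∫_0^1 12*x dx = 6;  ∫_0^1 1 dx = 1.
  Sum: 9/5 + 9 + 14 + 6 + 1 = 159/5.
Adding: ||u||_{H^1}^2 = 1016/105 + 159/5 = 871/21.


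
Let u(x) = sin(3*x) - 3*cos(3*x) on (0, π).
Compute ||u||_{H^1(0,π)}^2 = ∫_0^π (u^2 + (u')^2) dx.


||u||_{H^1(0,π)}^2 = 50*π

u'(x) = 9*sin(3*x) + 3*cos(3*x).
Expand u² and (u')² and integrate term by term on (0, π), using: for integers n ≥ 1, ∫_0^π sin²(nx) dx = ∫_0^π cos²(nx) dx = π/2; for n ≠ n', ∫_0^π sin(nx)sin(n'x) dx = ∫_0^π cos(nx)cos(n'x) dx = 0; and by product-to-sum, ∫_0^π sin(nx)cos(n'x) dx = ½∫_0^π [sin((n+n')x) + sin((n−n')x)] dx, which is 0 when n+n' is even and 2n/(n²−n'²) when n+n' is odd (it need not vanish on (0, π)).
  u² squared terms: (-3)²·∫cos(3x)² dx = 9·π/2 = 9*π/2;  (1)²·∫sin(3x)² dx = 1·π/2 = π/2.
  u² cross terms: 2·(-3)·(1)·∫cos(3x)·sin(3x) dx = -6·(0) = 0.
  So ∫_0^π u² dx = 9*π/2 + π/2 + 0 = 5*π.
  (u')² squared terms: (3)²·∫cos(3x)² dx = 9·π/2 = 9*π/2;  (9)²·∫sin(3x)² dx = 81·π/2 = 81*π/2.
  (u')² cross terms: 2·(3)·(9)·∫cos(3x)·sin(3x) dx = 54·(0) = 0.
  So ∫_0^π (u')² dx = 9*π/2 + 81*π/2 + 0 = 45*π.
||u||_{H^1}^2 = (5*π) + (45*π) = 50*π.


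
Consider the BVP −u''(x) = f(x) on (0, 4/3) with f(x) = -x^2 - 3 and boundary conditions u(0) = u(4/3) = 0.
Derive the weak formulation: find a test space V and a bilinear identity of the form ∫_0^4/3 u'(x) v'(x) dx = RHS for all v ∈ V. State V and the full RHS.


V = H^1_0(0, 4/3) (so v(0) = v(4/3) = 0); weak form: ∫_0^4/3 u'v' dx = ∫_0^4/3 (-x^2 - 3) v dx for all v ∈ V.

Multiply both sides by a test function v and integrate from 0 to 4/3:
  ∫_0^4/3 −u''(x) v(x) dx = ∫_0^4/3 f(x) v(x) dx.
Integrate the LHS by parts once:
  ∫_0^4/3 −u'' v dx = −[u'(x) v(x)]_0^4/3 + ∫_0^4/3 u'(x) v'(x) dx.
Thus ∫_0^4/3 u'(x) v'(x) dx = ∫_0^4/3 f(x) v(x) dx + [u'(x) v(x)]_0^4/3.
Choose V so that boundary terms are either known or forced to vanish.
u is Dirichlet: u(0) = u(4/3) = 0. Let V = H^1_0(0, 4/3); then v(0) = v(4/3) = 0, and [u' v]_0^4/3 = 0.
Weak formulation: find u (satisfying any essential BC) such that ∫_0^4/3 u'(x) v'(x) dx = ∫_0^4/3 f v dx for all v ∈ V.
Substituting f(x) = -x^2 - 3, the right-hand side is ∫_0^4/3 (-x^2 - 3) v dx.


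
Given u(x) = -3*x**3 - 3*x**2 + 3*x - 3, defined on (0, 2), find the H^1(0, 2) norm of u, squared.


||u||_{H^1}^2 = 42048/35

The H^1 norm (squared) on an interval (0, L) is
  ||u||_{H^1}^2 = ∫_0^L u(x)^2 dx + ∫_0^L u'(x)^2 dx.
Compute u'(x) = -9*x**2 - 6*x + 3.
Then u(x)^2 = 9*x**6 + 18*x**5 - 9*x**4 + 27*x**2 - 18*x + 9 and u'(x)^2 = 81*x**4 + 108*x**3 - 18*x**2 - 36*x + 9.
Integrate each monomial from 0 to 2 using ∫_0^2 c·x^n dx = c·2^(n+1)/(n+1):
  ∫_0^2 u(x)^2 dx = ∫_0^2 (9*x^6 + 18*x^5 - 9*x^4 + 27*x^2 - 18*x + 9) dx. Term by term:
    ∫_0^2 9*x^6 dx = 1152/7;  ∫_0^2 18*x^5 dx = 192;  ∫_0^2 -9*x^4 dx = -288/5;
    ∫_0^2 27*x^2 dx = 72;  ∫_0^2 -18*x dx = -36;  ∫_0^2 9 dx = 18.
  Sum: 1152/7 + 192 − 288/5 + 72 − 36 + 18 = 12354/35.
  ∫_0^2 u'(x)^2 dx = ∫_0^2 (81*x^4 + 108*x^3 - 18*x^2 - 36*x + 9) dx. Term by term:
    ∫_0^2 81*x^4 dx = 2592/5;  ∫_0^2 108*x^3 dx = 432;  ∫_0^2 -18*x^2 dx = -48;
    ∫_0^2 -36*x dx = -72;  ∫_0^2 9 dx = 18.
  Sum: 2592/5 + 432 − 48 − 72 + 18 = 4242/5.
Adding: ||u||_{H^1}^2 = 12354/35 + 4242/5 = 42048/35.


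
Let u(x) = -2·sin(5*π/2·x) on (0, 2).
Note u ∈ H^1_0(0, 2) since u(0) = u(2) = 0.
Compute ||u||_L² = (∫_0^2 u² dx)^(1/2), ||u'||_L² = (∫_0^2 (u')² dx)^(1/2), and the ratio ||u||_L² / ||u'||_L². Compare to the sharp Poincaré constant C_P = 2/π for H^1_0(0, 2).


||u||_L² / ||u'||_L² = 2/(5*π) < C_P = 2/π.

u(x) = -2·sin(5*π/2·x), so u'(x) = -5*π*cos(5*π*x/2).
Writing u(x) = A·sin(kπx/L) with A = -2 and k = 5, use ∫_0^L sin²(kπx/L) dx = L/2 and ∫_0^L cos²(kπx/L) dx = L/2.
u² = 4·sin²(5*π/2·x) and (u')² = 25*π^2·cos²(5*π/2·x), and each of sin², cos² integrates to L/2 = 1 over (0, 2).
∫_0^2 u² dx = 4, so ||u||_L² = 2.
∫_0^2 (u')² dx = 25*π^2, so ||u'||_L² = 5*π.
Ratio ||u||_L² / ||u'||_L² = 2/(5*π).
Sharp Poincaré constant on H^1_0(0, 2) is C_P = L/π = 2/π, achieved by sin(π/2·x).
This is the k = 5 harmonic; the ratio L/(kπ) is strictly less than C_P = L/π, consistent with the sharp inequality ||u||_L² ≤ C_P ||u'||_L².


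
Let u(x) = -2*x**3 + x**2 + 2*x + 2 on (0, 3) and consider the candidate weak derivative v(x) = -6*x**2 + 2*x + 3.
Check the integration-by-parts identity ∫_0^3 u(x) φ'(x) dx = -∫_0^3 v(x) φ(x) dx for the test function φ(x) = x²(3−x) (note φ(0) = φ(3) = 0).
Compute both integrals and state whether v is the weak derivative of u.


LHS = 108, RHS = 405/4. No, v is not the weak derivative of u.

u(x) = -2*x**3 + x**2 + 2*x + 2, classical derivative u'(x) = -6*x**2 + 2*x + 2.
φ(x) = x²(3−x), so φ'(x) = 3*x*(2 - x).
Note φ(0) = φ(3) = 0, so the boundary term u·φ vanishes.
LHS = ∫_0^3 u(x) φ'(x) dx = ∫_0^3 (6*x^5 - 15*x^4 + 6*x^2 + 12*x) dx. Term by term:
  ∫_0^3 6*x^5 dx = 729;  ∫_0^3 -15*x^4 dx = -729;  ∫_0^3 6*x^2 dx = 54;
  ∫_0^3 12*x dx = 54.
Sum: 729 − 729 + 54 + 54 = 108.
So LHS = 108.
∫_0^3 v(x) φ(x) dx = ∫_0^3 (6*x^5 - 20*x^4 + 3*x^3 + 9*x^2) dx. Term by term:
  ∫_0^3 6*x^5 dx = 729;  ∫_0^3 -20*x^4 dx = -972;  ∫_0^3 3*x^3 dx = 243/4;
  ∫_0^3 9*x^2 dx = 81.
Sum: 729 − 972 + 243/4 + 81 = -405/4.
So RHS = -∫_0^3 v(x) φ(x) dx = 405/4.
LHS − RHS = 27/4 ≠ 0, so the identity fails.
(For a valid weak derivative the identity must hold for EVERY test function, in particular this one. The failure shows v is NOT the weak derivative of u.)
Correct weak derivative would be u'(x) = -6*x**2 + 2*x + 2.


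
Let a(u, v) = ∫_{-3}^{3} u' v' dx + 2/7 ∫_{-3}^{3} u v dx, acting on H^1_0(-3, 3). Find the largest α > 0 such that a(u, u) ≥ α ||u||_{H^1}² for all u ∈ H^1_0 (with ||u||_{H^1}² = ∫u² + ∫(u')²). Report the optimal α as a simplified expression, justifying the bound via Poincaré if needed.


α = (π^2 + 72/7)/(π^2 + 36)

Coercivity of a(·,·) on H^1_0(-3, 3) means a(u, u) ≥ α ||u||_{H^1}² for every u ∈ H^1_0.
The interval has length L = 6, and Poincaré/coercivity depend only on L. Here a(u, u) = ∫(u')² + (2/7)·∫u².
Here 0 < c = 2/7 < 1. The condition a(u,u) ≥ α||u||_{H^1}² reads (1−α)∫(u')² ≥ (α−c)∫u². Any admissible α is ≤ 1 (rapidly oscillating u have ∫u²/∫(u')² → 0), and α = 1 would force 0 ≥ (1−c)∫u², impossible since c < 1; so 1−α > 0. By the sharp Poincaré inequality on H^1_0 of an interval of length L, ∫(u')² ≥ (π/L)²∫u² with equality for the first sine mode sin(π(x−x₀)/L) (x₀ the left endpoint), so the inequality holds for all u iff (1−α)(π/L)² ≥ α − c, i.e. α ≤ ((π/L)² + c)/((π/L)² + 1) = (1 + c(L/π)²)/(1 + (L/π)²). With (π/L)² = π^2/36 and c = 2/7, the largest admissible constant is α = ((π/L)² + c)/((π/L)² + 1).
Simplifying, α = (π^2 + 72/7)/(π^2 + 36).


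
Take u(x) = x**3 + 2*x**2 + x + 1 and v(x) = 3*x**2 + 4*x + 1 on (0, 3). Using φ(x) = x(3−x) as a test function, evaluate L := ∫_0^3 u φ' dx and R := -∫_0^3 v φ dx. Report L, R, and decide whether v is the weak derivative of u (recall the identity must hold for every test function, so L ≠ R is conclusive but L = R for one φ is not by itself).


LHS = -1359/20, RHS = -1359/20. Yes, v = u' weakly.

u(x) = x**3 + 2*x**2 + x + 1, classical derivative u'(x) = 3*x**2 + 4*x + 1.
φ(x) = x(3−x), so φ'(x) = 3 - 2*x.
Note φ(0) = φ(3) = 0, so the boundary term u·φ vanishes.
LHS = ∫_0^3 u(x) φ'(x) dx = ∫_0^3 (-2*x^4 - x^3 + 4*x^2 + x + 3) dx. Term by term:
  ∫_0^3 -2*x^4 dx = -486/5;  ∫_0^3 -x^3 dx = -81/4;  ∫_0^3 4*x^2 dx = 36;
  ∫_0^3 x dx = 9/2;  ∫_0^3 3 dx = 9.
Sum: -486/5 − 81/4 + 36 + 9/2 + 9 = -1359/20.
So LHS = -1359/20.
∫_0^3 v(x) φ(x) dx = ∫_0^3 (-3*x^4 + 5*x^3 + 11*x^2 + 3*x) dx. Term by term:
  ∫_0^3 -3*x^4 dx = -729/5;  ∫_0^3 5*x^3 dx = 405/4;  ∫_0^3 11*x^2 dx = 99;
  ∫_0^3 3*x dx = 27/2.
Sum: -729/5 + 405/4 + 99 + 27/2 = 1359/20.
So RHS = -∫_0^3 v(x) φ(x) dx = -1359/20.
LHS = RHS, so the identity holds for this test φ.
Moreover u is smooth here and v(x) = u'(x) = 3*x**2 + 4*x + 1 pointwise, so the identity holds for every test function. Hence v is the weak derivative of u.


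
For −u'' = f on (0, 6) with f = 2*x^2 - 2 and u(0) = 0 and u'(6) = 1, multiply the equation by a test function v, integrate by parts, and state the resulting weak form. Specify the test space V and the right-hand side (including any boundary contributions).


V = {v ∈ H^1(0, 6) : v(0) = 0} (test functions vanish at x = 0 where u is specified); weak form: ∫_0^6 u'v' dx = ∫_0^6 (2*x^2 - 2) v dx + v(6) for all v ∈ V.

Multiply both sides by a test function v and integrate from 0 to 6:
  ∫_0^6 −u''(x) v(x) dx = ∫_0^6 f(x) v(x) dx.
Integrate the LHS by parts once:
  ∫_0^6 −u'' v dx = −[u'(x) v(x)]_0^6 + ∫_0^6 u'(x) v'(x) dx.
Thus ∫_0^6 u'(x) v'(x) dx = ∫_0^6 f(x) v(x) dx + [u'(x) v(x)]_0^6.
Choose V so that boundary terms are either known or forced to vanish.
Mixed BC: u(0) = 0 (Dirichlet) and u'(6) = 1 (Neumann). Define V = {v ∈ H^1(0, 6) : v(0) = 0}. Then [u' v]_0^6 = u'(6)·v(6) − u'(0)·0 = v(6).
Weak formulation: find u (satisfying any essential BC) such that ∫_0^6 u'(x) v'(x) dx = ∫_0^6 f v dx + v(6) for all v ∈ V (Dirichlet at 0 absorbed into V; Neumann datum at x = 6 contributes the boundary term).
Substituting f(x) = 2*x^2 - 2, the right-hand side is ∫_0^6 (2*x^2 - 2) v dx + v(6).


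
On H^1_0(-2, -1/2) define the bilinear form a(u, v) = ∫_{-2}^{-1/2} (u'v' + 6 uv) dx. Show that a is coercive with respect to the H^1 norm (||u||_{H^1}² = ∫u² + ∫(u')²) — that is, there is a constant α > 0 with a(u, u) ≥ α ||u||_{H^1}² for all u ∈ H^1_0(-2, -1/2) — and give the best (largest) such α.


α = 1

Coercivity of a(·,·) on H^1_0(-2, -1/2) means a(u, u) ≥ α ||u||_{H^1}² for every u ∈ H^1_0.
The interval has length L = 3/2, and Poincaré/coercivity depend only on L. Here a(u, u) = ∫(u')² + (6)·∫u².
Here c = 6 ≥ 1, so a(u,u) = ∫(u')² + c∫u² ≥ ∫(u')² + ∫u² = ||u||_{H^1}², i.e. α = 1 works. No larger α is possible: a(u,u) ≥ α||u||_{H^1}² means (1−α)∫(u')² ≥ (α−c)∫u², and for the modes u_n = sin(nπ(x−x₀)/L) (x₀ the left endpoint) one has ∫u_n²/∫(u_n')² = (L/(nπ))² → 0, so a(u_n,u_n)/||u_n||_{H^1}² → 1. Hence the optimal constant is α = 1.
Therefore α = 1.


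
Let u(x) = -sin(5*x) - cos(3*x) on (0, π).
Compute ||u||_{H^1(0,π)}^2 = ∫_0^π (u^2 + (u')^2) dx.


||u||_{H^1(0,π)}^2 = 18*π

u'(x) = 3*sin(3*x) - 5*cos(5*x).
Expand u² and (u')² and integrate term by term on (0, π), using: for integers n ≥ 1, ∫_0^π sin²(nx) dx = ∫_0^π cos²(nx) dx = π/2; for n ≠ n', ∫_0^π sin(nx)sin(n'x) dx = ∫_0^π cos(nx)cos(n'x) dx = 0; and by product-to-sum, ∫_0^π sin(nx)cos(n'x) dx = ½∫_0^π [sin((n+n')x) + sin((n−n')x)] dx, which is 0 when n+n' is even and 2n/(n²−n'²) when n+n' is odd (it need not vanish on (0, π)).
  u² squared terms: (-1)²·∫cos(3x)² dx = 1·π/2 = π/2;  (-1)²·∫sin(5x)² dx = 1·π/2 = π/2.
  u² cross terms: 2·(-1)·(-1)·∫cos(3x)·sin(5x) dx = 2·(0) = 0.
  So ∫_0^π u² dx = π/2 + π/2 + 0 = π.
  (u')² squared terms: (-5)²·∫cos(5x)² dx = 25·π/2 = 25*π/2;  (3)²·∫sin(3x)² dx = 9·π/2 = 9*π/2.
  (u')² cross terms: 2·(-5)·(3)·∫cos(5x)·sin(3x) dx = -30·(0) = 0.
  So ∫_0^π (u')² dx = 25*π/2 + 9*π/2 + 0 = 17*π.
||u||_{H^1}^2 = (π) + (17*π) = 18*π.


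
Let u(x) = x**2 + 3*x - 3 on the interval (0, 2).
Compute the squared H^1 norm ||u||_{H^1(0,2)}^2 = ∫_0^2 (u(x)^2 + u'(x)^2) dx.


||u||_{H^1}^2 = 1096/15

The H^1 norm (squared) on an interval (0, L) is
  ||u||_{H^1}^2 = ∫_0^L u(x)^2 dx + ∫_0^L u'(x)^2 dx.
Compute u'(x) = 2*x + 3.
Then u(x)^2 = x**4 + 6*x**3 + 3*x**2 - 18*x + 9 and u'(x)^2 = 4*x**2 + 12*x + 9.
Integrate each monomial from 0 to 2 using ∫_0^2 c·x^n dx = c·2^(n+1)/(n+1):
  ∫_0^2 u(x)^2 dx = ∫_0^2 (x^4 + 6*x^3 + 3*x^2 - 18*x + 9) dx. Term by term:
    ∫_0^2 x^4 dx = 32/5;  ∫_0^2 6*x^3 dx = 24;  ∫_0^2 3*x^2 dx = 8;
    ∫_0^2 -18*x dx = -36;  ∫_0^2 9 dx = 18.
  Sum: 32/5 + 24 + 8 − 36 + 18 = 102/5.
  ∫_0^2 u'(x)^2 dx = ∫_0^2 (4*x^2 + 12*x + 9) dx. Term by term:
    ∫_0^2 4*x^2 dx = 32/3;  ∫_0^2 12*x dx = 24;  ∫_0^2 9 dx = 18.
  Sum: 32/3 + 24 + 18 = 158/3.
Adding: ||u||_{H^1}^2 = 102/5 + 158/3 = 1096/15.


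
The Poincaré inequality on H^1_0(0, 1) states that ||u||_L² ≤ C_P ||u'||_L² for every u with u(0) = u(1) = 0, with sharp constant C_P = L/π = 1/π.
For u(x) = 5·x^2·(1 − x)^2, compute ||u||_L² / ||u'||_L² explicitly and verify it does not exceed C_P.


||u||_L² / ||u'||_L² = sqrt(3)/6 < C_P = 1/π.

u(x) = 5·x^2·(1 − x)^2, so u'(x) = 10*x*(x - 1)*(2*x - 1).
u(x) = 5·x^2·(1 − x)^2 vanishes at x = 0 and x = 1, so u ∈ H^1_0(0, 1). Differentiate via the product rule and integrate the resulting polynomials term by term.
  ∫_0^1 u² dx = ∫_0^1 (25*x^8 - 100*x^7 + 150*x^6 - 100*x^5 + 25*x^4) dx. Term by term:
    ∫_0^1 25*x^8 dx = 25/9;  ∫_0^1 -100*x^7 dx = -25/2;  ∫_0^1 150*x^6 dx = 150/7;
    ∫_0^1 -100*x^5 dx = -50/3;  ∫_0^1 25*x^4 dx = 5.
  Sum: 25/9 − 25/2 + 150/7 − 50/3 + 5 = 5/126.
  ∫_0^1 (u')² dx = ∫_0^1 (400*x^6 - 1200*x^5 + 1300*x^4 - 600*x^3 + 100*x^2) dx. Term by term:
    ∫_0^1 400*x^6 dx = 400/7;  ∫_0^1 -1200*x^5 dx = -200;  ∫_0^1 1300*x^4 dx = 260;
    ∫_0^1 -600*x^3 dx = -150;  ∫_0^1 100*x^2 dx = 100/3.
  Sum: 400/7 − 200 + 260 − 150 + 100/3 = 10/21.
∫_0^1 u² dx = 5/126, so ||u||_L² = sqrt(70)/42.
∫_0^1 (u')² dx = 10/21, so ||u'||_L² = sqrt(210)/21.
Ratio ||u||_L² / ||u'||_L² = sqrt(3)/6.
Sharp Poincaré constant on H^1_0(0, 1) is C_P = L/π = 1/π, achieved by sin(π·x).
A polynomial bump cannot attain the sharp Poincaré constant (only the first sine eigenfunction does), so the ratio is strictly less than C_P, consistent with ||u||_L² ≤ C_P ||u'||_L².


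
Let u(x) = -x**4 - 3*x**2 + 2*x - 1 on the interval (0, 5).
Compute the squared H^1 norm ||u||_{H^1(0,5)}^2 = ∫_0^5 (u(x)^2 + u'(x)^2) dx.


||u||_{H^1}^2 = 30632150/63

The H^1 norm (squared) on an interval (0, L) is
  ||u||_{H^1}^2 = ∫_0^L u(x)^2 dx + ∫_0^L u'(x)^2 dx.
Compute u'(x) = -4*x**3 - 6*x + 2.
Then u(x)^2 = x**8 + 6*x**6 - 4*x**5 + 11*x**4 - 12*x**3 + 10*x**2 - 4*x + 1 and u'(x)^2 = 16*x**6 + 48*x**4 - 16*x**3 + 36*x**2 - 24*x + 4.
Integrate each monomial from 0 to 5 using ∫_0^5 c·x^n dx = c·5^(n+1)/(n+1):
  ∫_0^5 u(x)^2 dx = ∫_0^5 (x^8 + 6*x^6 - 4*x^5 + 11*x^4 - 12*x^3 + 10*x^2 - 4*x + 1) dx. Term by term:
    ∫_0^5 x^8 dx = 1953125/9;  ∫_0^5 6*x^6 dx = 468750/7;  ∫_0^5 -4*x^5 dx = -31250/3;
    ∫_0^5 11*x^4 dx = 6875;  ∫_0^5 -12*x^3 dx = -1875;  ∫_0^5 10*x^2 dx = 1250/3;
    ∫_0^5 -4*x dx = -50;  ∫_0^5 1 dx = 5.
  Sum: 1953125/9 + 468750/7 − 31250/3 + 6875 − 1875 + 1250/3 − 50 + 5 = 17572790/63.
  ∫_0^5 u'(x)^2 dx = ∫_0^5 (16*x^6 + 48*x^4 - 16*x^3 + 36*x^2 - 24*x + 4) dx. Term by term:
    ∫_0^5 16*x^6 dx = 1250000/7;  ∫_0^5 48*x^4 dx = 30000;  ∫_0^5 -16*x^3 dx = -2500;
    ∫_0^5 36*x^2 dx = 1500;  ∫_0^5 -24*x dx = -300;  ∫_0^5 4 dx = 20.
  Sum: 1250000/7 + 30000 − 2500 + 1500 − 300 + 20 = 1451040/7.
Adding: ||u||_{H^1}^2 = 17572790/63 + 1451040/7 = 30632150/63.


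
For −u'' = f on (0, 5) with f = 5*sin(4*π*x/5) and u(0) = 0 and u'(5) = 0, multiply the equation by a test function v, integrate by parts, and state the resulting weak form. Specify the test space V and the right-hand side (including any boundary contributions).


V = {v ∈ H^1(0, 5) : v(0) = 0} (test functions vanish at x = 0 where u is specified); weak form: ∫_0^5 u'v' dx = ∫_0^5 (5*sin(4*π*x/5)) v dx for all v ∈ V.

Multiply both sides by a test function v and integrate from 0 to 5:
  ∫_0^5 −u''(x) v(x) dx = ∫_0^5 f(x) v(x) dx.
Integrate the LHS by parts once:
  ∫_0^5 −u'' v dx = −[u'(x) v(x)]_0^5 + ∫_0^5 u'(x) v'(x) dx.
Thus ∫_0^5 u'(x) v'(x) dx = ∫_0^5 f(x) v(x) dx + [u'(x) v(x)]_0^5.
Choose V so that boundary terms are either known or forced to vanish.
Mixed BC: u(0) = 0 (Dirichlet) and u'(5) = 0 (Neumann). Define V = {v ∈ H^1(0, 5) : v(0) = 0}. Then [u' v]_0^5 = u'(5)·v(5) − u'(0)·0 = 0.
Weak formulation: find u (satisfying any essential BC) such that ∫_0^5 u'(x) v'(x) dx = ∫_0^5 f v dx for all v ∈ V (Dirichlet at 0 absorbed into V; the Neumann datum at x = 5 is zero, so no boundary term remains).
Substituting f(x) = 5*sin(4*π*x/5), the right-hand side is ∫_0^5 (5*sin(4*π*x/5)) v dx.


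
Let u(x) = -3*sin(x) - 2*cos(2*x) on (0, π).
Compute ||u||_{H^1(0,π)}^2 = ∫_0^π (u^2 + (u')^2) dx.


||u||_{H^1(0,π)}^2 = -40 + 19*π

u'(x) = 4*sin(2*x) - 3*cos(x).
Expand u² and (u')² and integrate term by term on (0, π), using: for integers n ≥ 1, ∫_0^π sin²(nx) dx = ∫_0^π cos²(nx) dx = π/2; for n ≠ n', ∫_0^π sin(nx)sin(n'x) dx = ∫_0^π cos(nx)cos(n'x) dx = 0; and by product-to-sum, ∫_0^π sin(nx)cos(n'x) dx = ½∫_0^π [sin((n+n')x) + sin((n−n')x)] dx, which is 0 when n+n' is even and 2n/(n²−n'²) when n+n' is odd (it need not vanish on (0, π)).
  u² squared terms: (-3)²·∫sin(x)² dx = 9·π/2 = 9*π/2;  (-2)²·∫cos(2x)² dx = 4·π/2 = 2*π.
  u² cross terms: 2·(-3)·(-2)·∫sin(x)·cos(2x) dx = 12·(-2/3) = -8.
  So ∫_0^π u² dx = 9*π/2 + 2*π − 8 = -8 + 13*π/2.
  (u')² squared terms: (-3)²·∫cos(x)² dx = 9·π/2 = 9*π/2;  (4)²·∫sin(2x)² dx = 16·π/2 = 8*π.
  (u')² cross terms: 2·(-3)·(4)·∫cos(x)·sin(2x) dx = -24·(4/3) = -32.
  So ∫_0^π (u')² dx = 9*π/2 + 8*π − 32 = -32 + 25*π/2.
||u||_{H^1}^2 = (-8 + 13*π/2) + (-32 + 25*π/2) = -40 + 19*π.


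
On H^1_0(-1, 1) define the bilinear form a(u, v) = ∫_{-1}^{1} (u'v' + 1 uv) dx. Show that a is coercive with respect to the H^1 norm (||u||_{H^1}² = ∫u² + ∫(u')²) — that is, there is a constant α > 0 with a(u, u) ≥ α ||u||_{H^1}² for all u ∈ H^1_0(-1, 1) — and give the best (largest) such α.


α = 1

Coercivity of a(·,·) on H^1_0(-1, 1) means a(u, u) ≥ α ||u||_{H^1}² for every u ∈ H^1_0.
The interval has length L = 2, and Poincaré/coercivity depend only on L. Here a(u, u) = ∫(u')² + (1)·∫u².
Here c = 1 ≥ 1, so a(u,u) = ∫(u')² + c∫u² ≥ ∫(u')² + ∫u² = ||u||_{H^1}², i.e. α = 1 works. No larger α is possible: a(u,u) ≥ α||u||_{H^1}² means (1−α)∫(u')² ≥ (α−c)∫u², and for the modes u_n = sin(nπ(x−x₀)/L) (x₀ the left endpoint) one has ∫u_n²/∫(u_n')² = (L/(nπ))² → 0, so a(u_n,u_n)/||u_n||_{H^1}² → 1. Hence the optimal constant is α = 1.
Therefore α = 1.


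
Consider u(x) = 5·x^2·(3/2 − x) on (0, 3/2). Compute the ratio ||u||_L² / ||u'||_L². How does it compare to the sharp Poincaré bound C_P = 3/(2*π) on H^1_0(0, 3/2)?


||u||_L² / ||u'||_L² = 3*sqrt(14)/28 < C_P = 3/(2*π).

u(x) = 5·x^2·(3/2 − x), so u'(x) = 15*x*(1 - x).
u(x) = 5·x^2·(3/2 − x) vanishes at x = 0 and x = 3/2, so u ∈ H^1_0(0, 3/2). Differentiate via the product rule and integrate the resulting polynomials term by term.
  ∫_0^3/2 u² dx = ∫_0^3/2 (25*x^6 - 75*x^5 + 225*x^4/4) dx. Term by term:
    ∫_0^3/2 25*x^6 dx = 54675/896;  ∫_0^3/2 -75*x^5 dx = -18225/128;  ∫_0^3/2 225*x^4/4 dx = 10935/128.
  Sum: 54675/896 − 18225/128 + 10935/128 = 3645/896.
  ∫_0^3/2 (u')² dx = ∫_0^3/2 (225*x^4 - 450*x^3 + 225*x^2) dx. Term by term:
    ∫_0^3/2 225*x^4 dx = 10935/32;  ∫_0^3/2 -450*x^3 dx = -18225/32;  ∫_0^3/2 225*x^2 dx = 2025/8.
  Sum: 10935/32 − 18225/32 + 2025/8 = 405/16.
∫_0^3/2 u² dx = 3645/896, so ||u||_L² = 27*sqrt(70)/112.
∫_0^3/2 (u')² dx = 405/16, so ||u'||_L² = 9*sqrt(5)/4.
Ratio ||u||_L² / ||u'||_L² = 3*sqrt(14)/28.
Sharp Poincaré constant on H^1_0(0, 3/2) is C_P = L/π = 3/(2*π), achieved by sin(2*π/3·x).
A polynomial bump cannot attain the sharp Poincaré constant (only the first sine eigenfunction does), so the ratio is strictly less than C_P, consistent with ||u||_L² ≤ C_P ||u'||_L².


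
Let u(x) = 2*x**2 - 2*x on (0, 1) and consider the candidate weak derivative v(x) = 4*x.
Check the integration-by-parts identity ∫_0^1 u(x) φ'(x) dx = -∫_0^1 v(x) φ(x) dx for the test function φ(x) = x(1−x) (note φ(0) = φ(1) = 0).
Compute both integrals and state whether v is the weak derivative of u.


LHS = 0, RHS = -1/3. No, v is not the weak derivative of u.

u(x) = 2*x**2 - 2*x, classical derivative u'(x) = 4*x - 2.
φ(x) = x(1−x), so φ'(x) = 1 - 2*x.
Note φ(0) = φ(1) = 0, so the boundary term u·φ vanishes.
LHS = ∫_0^1 u(x) φ'(x) dx = ∫_0^1 (-4*x^3 + 6*x^2 - 2*x) dx. Term by term:
  ∫_0^1 -4*x^3 dx = -1;  ∫_0^1 6*x^2 dx = 2;  ∫_0^1 -2*x dx = -1.
Sum: -1 + 2 − 1 = 0.
So LHS = 0.
∫_0^1 v(x) φ(x) dx = ∫_0^1 (-4*x^3 + 4*x^2) dx. Term by term:
  ∫_0^1 -4*x^3 dx = -1;  ∫_0^1 4*x^2 dx = 4/3.
Sum: -1 + 4/3 = 1/3.
So RHS = -∫_0^1 v(x) φ(x) dx = -1/3.
LHS − RHS = 1/3 ≠ 0, so the identity fails.
(For a valid weak derivative the identity must hold for EVERY test function, in particular this one. The failure shows v is NOT the weak derivative of u.)
Correct weak derivative would be u'(x) = 4*x - 2.


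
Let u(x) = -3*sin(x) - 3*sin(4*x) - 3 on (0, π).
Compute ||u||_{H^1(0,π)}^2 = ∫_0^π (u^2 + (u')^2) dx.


||u||_{H^1(0,π)}^2 = 36 + 189*π/2

u'(x) = -3*cos(x) - 12*cos(4*x).
Expand u² and (u')² and integrate term by term on (0, π), using: for integers n ≥ 1, ∫_0^π sin²(nx) dx = ∫_0^π cos²(nx) dx = π/2; for n ≠ n', ∫_0^π sin(nx)sin(n'x) dx = ∫_0^π cos(nx)cos(n'x) dx = 0; and by product-to-sum, ∫_0^π sin(nx)cos(n'x) dx = ½∫_0^π [sin((n+n')x) + sin((n−n')x)] dx, which is 0 when n+n' is even and 2n/(n²−n'²) when n+n' is odd (it need not vanish on (0, π)). For the constant mode: ∫_0^π 1 dx = π, ∫_0^π cos(nx) dx = 0, ∫_0^π sin(nx) dx = (1−(−1)^n)/n.
  u² squared terms: (-3)²·∫1 dx = 9·π = 9*π;  (-3)²·∫sin(x)² dx = 9·π/2 = 9*π/2;  (-3)²·∫sin(4x)² dx = 9·π/2 = 9*π/2.
  u² cross terms: 2·(-3)·(-3)·∫1·sin(x) dx = 18·(2) = 36;  2·(-3)·(-3)·∫1·sin(4x) dx = 18·(0) = 0;  2·(-3)·(-3)·∫sin(x)·sin(4x) dx = 18·(0) = 0.
  So ∫_0^π u² dx = 9*π + 9*π/2 + 9*π/2 + 36 + 0 + 0 = 36 + 18*π.
  (u')² squared terms: (-12)²·∫cos(4x)² dx = 144·π/2 = 72*π;  (-3)²·∫cos(x)² dx = 9·π/2 = 9*π/2.
  (u')² cross terms: 2·(-12)·(-3)·∫cos(4x)·cos(x) dx = 72·(0) = 0.
  So ∫_0^π (u')² dx = 72*π + 9*π/2 + 0 = 153*π/2.
||u||_{H^1}^2 = (36 + 18*π) + (153*π/2) = 36 + 189*π/2.


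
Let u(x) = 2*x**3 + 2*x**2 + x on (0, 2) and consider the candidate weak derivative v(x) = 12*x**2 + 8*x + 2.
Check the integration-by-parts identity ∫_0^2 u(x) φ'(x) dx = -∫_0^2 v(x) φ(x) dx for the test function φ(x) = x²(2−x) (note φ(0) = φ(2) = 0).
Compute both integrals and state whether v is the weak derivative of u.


LHS = -308/15, RHS = -616/15. No, v is not the weak derivative of u.

u(x) = 2*x**3 + 2*x**2 + x, classical derivative u'(x) = 6*x**2 + 4*x + 1.
φ(x) = x²(2−x), so φ'(x) = x*(4 - 3*x).
Note φ(0) = φ(2) = 0, so the boundary term u·φ vanishes.
LHS = ∫_0^2 u(x) φ'(x) dx = ∫_0^2 (-6*x^5 + 2*x^4 + 5*x^3 + 4*x^2) dx. Term by term:
  ∫_0^2 -6*x^5 dx = -64;  ∫_0^2 2*x^4 dx = 64/5;  ∫_0^2 5*x^3 dx = 20;
  ∫_0^2 4*x^2 dx = 32/3.
Sum: -64 + 64/5 + 20 + 32/3 = -308/15.
So LHS = -308/15.
∫_0^2 v(x) φ(x) dx = ∫_0^2 (-12*x^5 + 16*x^4 + 14*x^3 + 4*x^2) dx. Term by term:
  ∫_0^2 -12*x^5 dx = -128;  ∫_0^2 16*x^4 dx = 512/5;  ∫_0^2 14*x^3 dx = 56;
  ∫_0^2 4*x^2 dx = 32/3.
Sum: -128 + 512/5 + 56 + 32/3 = 616/15.
So RHS = -∫_0^2 v(x) φ(x) dx = -616/15.
LHS − RHS = 308/15 ≠ 0, so the identity fails.
(For a valid weak derivative the identity must hold for EVERY test function, in particular this one. The failure shows v is NOT the weak derivative of u.)
Correct weak derivative would be u'(x) = 6*x**2 + 4*x + 1.


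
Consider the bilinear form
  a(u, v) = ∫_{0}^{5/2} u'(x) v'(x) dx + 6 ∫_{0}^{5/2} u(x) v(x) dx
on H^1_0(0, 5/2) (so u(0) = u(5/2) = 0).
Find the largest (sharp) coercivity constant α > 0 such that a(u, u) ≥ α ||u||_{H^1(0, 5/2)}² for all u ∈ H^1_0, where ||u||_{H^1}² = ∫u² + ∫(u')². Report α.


α = 1

Coercivity of a(·,·) on H^1_0(0, 5/2) means a(u, u) ≥ α ||u||_{H^1}² for every u ∈ H^1_0.
The interval has length L = 5/2, and Poincaré/coercivity depend only on L. Here a(u, u) = ∫(u')² + (6)·∫u².
Here c = 6 ≥ 1, so a(u,u) = ∫(u')² + c∫u² ≥ ∫(u')² + ∫u² = ||u||_{H^1}², i.e. α = 1 works. No larger α is possible: a(u,u) ≥ α||u||_{H^1}² means (1−α)∫(u')² ≥ (α−c)∫u², and for the modes u_n = sin(nπ(x−x₀)/L) (x₀ the left endpoint) one has ∫u_n²/∫(u_n')² = (L/(nπ))² → 0, so a(u_n,u_n)/||u_n||_{H^1}² → 1. Hence the optimal constant is α = 1.
Therefore α = 1.


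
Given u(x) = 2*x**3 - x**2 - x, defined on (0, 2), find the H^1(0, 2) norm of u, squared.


||u||_{H^1}^2 = 15226/105

The H^1 norm (squared) on an interval (0, L) is
  ||u||_{H^1}^2 = ∫_0^L u(x)^2 dx + ∫_0^L u'(x)^2 dx.
Compute u'(x) = 6*x**2 - 2*x - 1.
Then u(x)^2 = 4*x**6 - 4*x**5 - 3*x**4 + 2*x**3 + x**2 and u'(x)^2 = 36*x**4 - 24*x**3 - 8*x**2 + 4*x + 1.
Integrate each monomial from 0 to 2 using ∫_0^2 c·x^n dx = c·2^(n+1)/(n+1):
  ∫_0^2 u(x)^2 dx = ∫_0^2 (4*x^6 - 4*x^5 - 3*x^4 + 2*x^3 + x^2) dx. Term by term:
    ∫_0^2 4*x^6 dx = 512/7;  ∫_0^2 -4*x^5 dx = -128/3;  ∫_0^2 -3*x^4 dx = -96/5;
    ∫_0^2 2*x^3 dx = 8;  ∫_0^2 x^2 dx = 8/3.
  Sum: 512/7 − 128/3 − 96/5 + 8 + 8/3 = 768/35.
  ∫_0^2 u'(x)^2 dx = ∫_0^2 (36*x^4 - 24*x^3 - 8*x^2 + 4*x + 1) dx. Term by term:
    ∫_0^2 36*x^4 dx = 1152/5;  ∫_0^2 -24*x^3 dx = -96;  ∫_0^2 -8*x^2 dx = -64/3;
    ∫_0^2 4*x dx = 8;  ∫_0^2 1 dx = 2.
  Sum: 1152/5 − 96 − 64/3 + 8 + 2 = 1846/15.
Adding: ||u||_{H^1}^2 = 768/35 + 1846/15 = 15226/105.


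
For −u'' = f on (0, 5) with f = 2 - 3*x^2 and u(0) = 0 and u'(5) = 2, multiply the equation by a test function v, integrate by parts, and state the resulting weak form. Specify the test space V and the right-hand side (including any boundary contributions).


V = {v ∈ H^1(0, 5) : v(0) = 0} (test functions vanish at x = 0 where u is specified); weak form: ∫_0^5 u'v' dx = ∫_0^5 (2 - 3*x^2) v dx + 2·v(5) for all v ∈ V.

Multiply both sides by a test function v and integrate from 0 to 5:
  ∫_0^5 −u''(x) v(x) dx = ∫_0^5 f(x) v(x) dx.
Integrate the LHS by parts once:
  ∫_0^5 −u'' v dx = −[u'(x) v(x)]_0^5 + ∫_0^5 u'(x) v'(x) dx.
Thus ∫_0^5 u'(x) v'(x) dx = ∫_0^5 f(x) v(x) dx + [u'(x) v(x)]_0^5.
Choose V so that boundary terms are either known or forced to vanish.
Mixed BC: u(0) = 0 (Dirichlet) and u'(5) = 2 (Neumann). Define V = {v ∈ H^1(0, 5) : v(0) = 0}. Then [u' v]_0^5 = u'(5)·v(5) − u'(0)·0 = 2·v(5).
Weak formulation: find u (satisfying any essential BC) such that ∫_0^5 u'(x) v'(x) dx = ∫_0^5 f v dx + 2·v(5) for all v ∈ V (Dirichlet at 0 absorbed into V; Neumann datum at x = 5 contributes the boundary term).
Substituting f(x) = 2 - 3*x^2, the right-hand side is ∫_0^5 (2 - 3*x^2) v dx + 2·v(5).


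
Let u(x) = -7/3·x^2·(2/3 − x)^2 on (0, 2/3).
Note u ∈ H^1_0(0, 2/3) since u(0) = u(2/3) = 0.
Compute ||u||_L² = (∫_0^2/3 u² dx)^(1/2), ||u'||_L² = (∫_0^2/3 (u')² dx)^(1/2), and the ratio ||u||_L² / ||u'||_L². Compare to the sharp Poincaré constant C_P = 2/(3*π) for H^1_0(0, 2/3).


||u||_L² / ||u'||_L² = sqrt(3)/9 < C_P = 2/(3*π).

u(x) = -7/3·x^2·(2/3 − x)^2, so u'(x) = 28*x*(-9*x^2 + 9*x - 2)/27.
u(x) = -7/3·x^2·(2/3 − x)^2 vanishes at x = 0 and x = 2/3, so u ∈ H^1_0(0, 2/3). Differentiate via the product rule and integrate the resulting polynomials term by term.
  ∫_0^2/3 u² dx = ∫_0^2/3 (49*x^8/9 - 392*x^7/27 + 392*x^6/27 - 1568*x^5/243 + 784*x^4/729) dx. Term by term:
    ∫_0^2/3 49*x^8/9 dx = 25088/1594323;  ∫_0^2/3 -392*x^7/27 dx = -12544/177147;  ∫_0^2/3 392*x^6/27 dx = 7168/59049;
    ∫_0^2/3 -1568*x^5/243 dx = -50176/531441;  ∫_0^2/3 784*x^4/729 dx = 25088/885735.
  Sum: 25088/1594323 − 12544/177147 + 7168/59049 − 50176/531441 + 25088/885735 = 1792/7971615.
  ∫_0^2/3 (u')² dx = ∫_0^2/3 (784*x^6/9 - 1568*x^5/9 + 10192*x^4/81 - 3136*x^3/81 + 3136*x^2/729) dx. Term by term:
    ∫_0^2/3 784*x^6/9 dx = 14336/19683;  ∫_0^2/3 -1568*x^5/9 dx = -50176/19683;  ∫_0^2/3 10192*x^4/81 dx = 326144/98415;
    ∫_0^2/3 -3136*x^3/81 dx = -12544/6561;  ∫_0^2/3 3136*x^2/729 dx = 25088/59049.
  Sum: 14336/19683 − 50176/19683 + 326144/98415 − 12544/6561 + 25088/59049 = 1792/295245.
∫_0^2/3 u² dx = 1792/7971615, so ||u||_L² = 16*sqrt(105)/10935.
∫_0^2/3 (u')² dx = 1792/295245, so ||u'||_L² = 16*sqrt(35)/1215.
Ratio ||u||_L² / ||u'||_L² = sqrt(3)/9.
Sharp Poincaré constant on H^1_0(0, 2/3) is C_P = L/π = 2/(3*π), achieved by sin(3*π/2·x).
A polynomial bump cannot attain the sharp Poincaré constant (only the first sine eigenfunction does), so the ratio is strictly less than C_P, consistent with ||u||_L² ≤ C_P ||u'||_L².


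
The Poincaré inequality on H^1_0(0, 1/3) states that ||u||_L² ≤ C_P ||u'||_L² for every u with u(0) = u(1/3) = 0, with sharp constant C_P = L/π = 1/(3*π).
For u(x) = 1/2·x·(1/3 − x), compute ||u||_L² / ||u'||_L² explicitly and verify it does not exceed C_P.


||u||_L² / ||u'||_L² = sqrt(10)/30 < C_P = 1/(3*π).

u(x) = 1/2·x·(1/3 − x), so u'(x) = 1/6 - x.
u(x) = 1/2·x·(1/3 − x) vanishes at x = 0 and x = 1/3, so u ∈ H^1_0(0, 1/3). Differentiate via the product rule and integrate the resulting polynomials term by term.
  ∫_0^1/3 u² dx = ∫_0^1/3 (x^4/4 - x^3/6 + x^2/36) dx. Term by term:
    ∫_0^1/3 x^4/4 dx = 1/4860;  ∫_0^1/3 -x^3/6 dx = -1/1944;  ∫_0^1/3 x^2/36 dx = 1/2916.
  Sum: 1/4860 − 1/1944 + 1/2916 = 1/29160.
  ∫_0^1/3 (u')² dx = ∫_0^1/3 (x^2 - x/3 + 1/36) dx. Term by term:
    ∫_0^1/3 x^2 dx = 1/81;  ∫_0^1/3 -x/3 dx = -1/54;  ∫_0^1/3 1/36 dx = 1/108.
  Sum: 1/81 − 1/54 + 1/108 = 1/324.
∫_0^1/3 u² dx = 1/29160, so ||u||_L² = sqrt(10)/540.
∫_0^1/3 (u')² dx = 1/324, so ||u'||_L² = 1/18.
Ratio ||u||_L² / ||u'||_L² = sqrt(10)/30.
Sharp Poincaré constant on H^1_0(0, 1/3) is C_P = L/π = 1/(3*π), achieved by sin(3*π·x).
A polynomial bump cannot attain the sharp Poincaré constant (only the first sine eigenfunction does), so the ratio is strictly less than C_P, consistent with ||u||_L² ≤ C_P ||u'||_L².


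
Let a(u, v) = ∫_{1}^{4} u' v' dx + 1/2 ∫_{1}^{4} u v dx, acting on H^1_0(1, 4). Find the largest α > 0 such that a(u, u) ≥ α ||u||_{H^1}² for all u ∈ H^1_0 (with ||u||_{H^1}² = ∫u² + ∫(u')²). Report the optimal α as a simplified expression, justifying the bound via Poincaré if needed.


α = (9/2 + π^2)/(9 + π^2)

Coercivity of a(·,·) on H^1_0(1, 4) means a(u, u) ≥ α ||u||_{H^1}² for every u ∈ H^1_0.
The interval has length L = 3, and Poincaré/coercivity depend only on L. Here a(u, u) = ∫(u')² + (1/2)·∫u².
Here 0 < c = 1/2 < 1. The condition a(u,u) ≥ α||u||_{H^1}² reads (1−α)∫(u')² ≥ (α−c)∫u². Any admissible α is ≤ 1 (rapidly oscillating u have ∫u²/∫(u')² → 0), and α = 1 would force 0 ≥ (1−c)∫u², impossible since c < 1; so 1−α > 0. By the sharp Poincaré inequality on H^1_0 of an interval of length L, ∫(u')² ≥ (π/L)²∫u² with equality for the first sine mode sin(π(x−x₀)/L) (x₀ the left endpoint), so the inequality holds for all u iff (1−α)(π/L)² ≥ α − c, i.e. α ≤ ((π/L)² + c)/((π/L)² + 1) = (1 + c(L/π)²)/(1 + (L/π)²). With (π/L)² = π^2/9 and c = 1/2, the largest admissible constant is α = ((π/L)² + c)/((π/L)² + 1).
Simplifying, α = (9/2 + π^2)/(9 + π^2).


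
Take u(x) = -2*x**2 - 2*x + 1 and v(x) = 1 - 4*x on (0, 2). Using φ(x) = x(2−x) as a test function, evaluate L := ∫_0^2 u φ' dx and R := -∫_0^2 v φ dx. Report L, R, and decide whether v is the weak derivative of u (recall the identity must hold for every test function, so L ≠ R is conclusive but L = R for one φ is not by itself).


LHS = 8, RHS = 4. No, v is not the weak derivative of u.

u(x) = -2*x**2 - 2*x + 1, classical derivative u'(x) = -4*x - 2.
φ(x) = x(2−x), so φ'(x) = 2 - 2*x.
Note φ(0) = φ(2) = 0, so the boundary term u·φ vanishes.
LHS = ∫_0^2 u(x) φ'(x) dx = ∫_0^2 (4*x^3 - 6*x + 2) dx. Term by term:
  ∫_0^2 4*x^3 dx = 16;  ∫_0^2 -6*x dx = -12;  ∫_0^2 2 dx = 4.
Sum: 16 − 12 + 4 = 8.
So LHS = 8.
∫_0^2 v(x) φ(x) dx = ∫_0^2 (4*x^3 - 9*x^2 + 2*x) dx. Term by term:
  ∫_0^2 4*x^3 dx = 16;  ∫_0^2 -9*x^2 dx = -24;  ∫_0^2 2*x dx = 4.
Sum: 16 − 24 + 4 = -4.
So RHS = -∫_0^2 v(x) φ(x) dx = 4.
LHS − RHS = 4 ≠ 0, so the identity fails.
(For a valid weak derivative the identity must hold for EVERY test function, in particular this one. The failure shows v is NOT the weak derivative of u.)
Correct weak derivative would be u'(x) = -4*x - 2.


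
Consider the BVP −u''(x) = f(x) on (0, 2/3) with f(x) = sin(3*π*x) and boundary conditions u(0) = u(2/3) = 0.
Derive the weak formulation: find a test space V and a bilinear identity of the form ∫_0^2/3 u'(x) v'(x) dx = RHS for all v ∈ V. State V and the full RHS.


V = H^1_0(0, 2/3) (so v(0) = v(2/3) = 0); weak form: ∫_0^2/3 u'v' dx = ∫_0^2/3 (sin(3*π*x)) v dx for all v ∈ V.

Multiply both sides by a test function v and integrate from 0 to 2/3:
  ∫_0^2/3 −u''(x) v(x) dx = ∫_0^2/3 f(x) v(x) dx.
Integrate the LHS by parts once:
  ∫_0^2/3 −u'' v dx = −[u'(x) v(x)]_0^2/3 + ∫_0^2/3 u'(x) v'(x) dx.
Thus ∫_0^2/3 u'(x) v'(x) dx = ∫_0^2/3 f(x) v(x) dx + [u'(x) v(x)]_0^2/3.
Choose V so that boundary terms are either known or forced to vanish.
u is Dirichlet: u(0) = u(2/3) = 0. Let V = H^1_0(0, 2/3); then v(0) = v(2/3) = 0, and [u' v]_0^2/3 = 0.
Weak formulation: find u (satisfying any essential BC) such that ∫_0^2/3 u'(x) v'(x) dx = ∫_0^2/3 f v dx for all v ∈ V.
Substituting f(x) = sin(3*π*x), the right-hand side is ∫_0^2/3 (sin(3*π*x)) v dx.


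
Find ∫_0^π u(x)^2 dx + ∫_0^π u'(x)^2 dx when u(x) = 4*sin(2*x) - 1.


||u||_{H^1(0,π)}^2 = 41*π

u'(x) = 8*cos(2*x).
Expand u² and (u')² and integrate term by term on (0, π), using: for integers n ≥ 1, ∫_0^π sin²(nx) dx = ∫_0^π cos²(nx) dx = π/2; for n ≠ n', ∫_0^π sin(nx)sin(n'x) dx = ∫_0^π cos(nx)cos(n'x) dx = 0; and by product-to-sum, ∫_0^π sin(nx)cos(n'x) dx = ½∫_0^π [sin((n+n')x) + sin((n−n')x)] dx, which is 0 when n+n' is even and 2n/(n²−n'²) when n+n' is odd (it need not vanish on (0, π)). For the constant mode: ∫_0^π 1 dx = π, ∫_0^π cos(nx) dx = 0, ∫_0^π sin(nx) dx = (1−(−1)^n)/n.
  u² squared terms: (-1)²·∫1 dx = 1·π = π;  (4)²·∫sin(2x)² dx = 16·π/2 = 8*π.
  u² cross terms: 2·(-1)·(4)·∫1·sin(2x) dx = -8·(0) = 0.
  So ∫_0^π u² dx = π + 8*π + 0 = 9*π.
  (u')² squared terms: (8)²·∫cos(2x)² dx = 64·π/2 = 32*π.
  So ∫_0^π (u')² dx = 32*π.
||u||_{H^1}^2 = (9*π) + (32*π) = 41*π.


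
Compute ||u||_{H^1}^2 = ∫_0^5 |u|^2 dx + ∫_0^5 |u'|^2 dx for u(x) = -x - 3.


||u||_{H^1}^2 = 500/3

The H^1 norm (squared) on an interval (0, L) is
  ||u||_{H^1}^2 = ∫_0^L u(x)^2 dx + ∫_0^L u'(x)^2 dx.
Compute u'(x) = -1.
Then u(x)^2 = x**2 + 6*x + 9 and u'(x)^2 = 1.
Integrate each monomial from 0 to 5 using ∫_0^5 c·x^n dx = c·5^(n+1)/(n+1):
  ∫_0^5 u(x)^2 dx = ∫_0^5 (x^2 + 6*x + 9) dx. Term by term:
    ∫_0^5 x^2 dx = 125/3;  ∫_0^5 6*x dx = 75;  ∫_0^5 9 dx = 45.
  Sum: 125/3 + 75 + 45 = 485/3.
  ∫_0^5 u'(x)^2 dx = ∫_0^5 (1) dx. Term by term:
    ∫_0^5 1 dx = 5.
Adding: ||u||_{H^1}^2 = 485/3 + 5 = 500/3.


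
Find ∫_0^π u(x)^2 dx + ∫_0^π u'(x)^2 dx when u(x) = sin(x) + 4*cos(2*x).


||u||_{H^1(0,π)}^2 = -80/3 + 41*π

u'(x) = -8*sin(2*x) + cos(x).
Expand u² and (u')² and integrate term by term on (0, π), using: for integers n ≥ 1, ∫_0^π sin²(nx) dx = ∫_0^π cos²(nx) dx = π/2; for n ≠ n', ∫_0^π sin(nx)sin(n'x) dx = ∫_0^π cos(nx)cos(n'x) dx = 0; and by product-to-sum, ∫_0^π sin(nx)cos(n'x) dx = ½∫_0^π [sin((n+n')x) + sin((n−n')x)] dx, which is 0 when n+n' is even and 2n/(n²−n'²) when n+n' is odd (it need not vanish on (0, π)).
  u² squared terms: (4)²·∫cos(2x)² dx = 16·π/2 = 8*π;  (1)²·∫sin(x)² dx = 1·π/2 = π/2.
  u² cross terms: 2·(4)·(1)·∫cos(2x)·sin(x) dx = 8·(-2/3) = -16/3.
  So ∫_0^π u² dx = 8*π + π/2 − 16/3 = -16/3 + 17*π/2.
  (u')² squared terms: (-8)²·∫sin(2x)² dx = 64·π/2 = 32*π;  (1)²·∫cos(x)² dx = 1·π/2 = π/2.
  (u')² cross terms: 2·(-8)·(1)·∫sin(2x)·cos(x) dx = -16·(4/3) = -64/3.
  So ∫_0^π (u')² dx = 32*π + π/2 − 64/3 = -64/3 + 65*π/2.
||u||_{H^1}^2 = (-16/3 + 17*π/2) + (-64/3 + 65*π/2) = -80/3 + 41*π.


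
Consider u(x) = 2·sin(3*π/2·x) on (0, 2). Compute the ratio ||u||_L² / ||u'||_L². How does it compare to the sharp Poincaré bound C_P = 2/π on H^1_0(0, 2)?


||u||_L² / ||u'||_L² = 2/(3*π) < C_P = 2/π.

u(x) = 2·sin(3*π/2·x), so u'(x) = 3*π*cos(3*π*x/2).
Writing u(x) = A·sin(kπx/L) with A = 2 and k = 3, use ∫_0^L sin²(kπx/L) dx = L/2 and ∫_0^L cos²(kπx/L) dx = L/2.
u² = 4·sin²(3*π/2·x) and (u')² = 9*π^2·cos²(3*π/2·x), and each of sin², cos² integrates to L/2 = 1 over (0, 2).
∫_0^2 u² dx = 4, so ||u||_L² = 2.
∫_0^2 (u')² dx = 9*π^2, so ||u'||_L² = 3*π.
Ratio ||u||_L² / ||u'||_L² = 2/(3*π).
Sharp Poincaré constant on H^1_0(0, 2) is C_P = L/π = 2/π, achieved by sin(π/2·x).
This is the k = 3 harmonic; the ratio L/(kπ) is strictly less than C_P = L/π, consistent with the sharp inequality ||u||_L² ≤ C_P ||u'||_L².


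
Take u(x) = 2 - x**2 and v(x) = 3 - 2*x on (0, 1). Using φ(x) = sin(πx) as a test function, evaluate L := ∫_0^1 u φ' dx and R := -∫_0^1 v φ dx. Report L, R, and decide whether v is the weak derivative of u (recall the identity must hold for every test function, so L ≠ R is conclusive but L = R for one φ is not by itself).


LHS = 2/π, RHS = -4/π. No, v is not the weak derivative of u.

u(x) = 2 - x**2, classical derivative u'(x) = -2*x.
φ(x) = sin(πx), so φ'(x) = π*cos(π*x).
Note φ(0) = φ(1) = 0, so the boundary term u·φ vanishes.
LHS = ∫_0^1 u(x) φ'(x) dx = ∫_0^1 (-π*x^2*cos(π*x) + 2*π*cos(π*x)) dx. Term by term:
  ∫_0^1 2*π*cos(π*x) dx = 0;  ∫_0^1 -π*x^2*cos(π*x) dx = 2/π.
Sum: 0 + 2/π = 2/π.
So LHS = 2/π.
∫_0^1 v(x) φ(x) dx = ∫_0^1 (-2*x*sin(π*x) + 3*sin(π*x)) dx. Term by term:
  ∫_0^1 3*sin(π*x) dx = 6/π;  ∫_0^1 -2*x*sin(π*x) dx = -2/π.
Sum: 6/π − 2/π = 4/π.
So RHS = -∫_0^1 v(x) φ(x) dx = -4/π.
LHS − RHS = 6/π ≠ 0, so the identity fails.
(For a valid weak derivative the identity must hold for EVERY test function, in particular this one. The failure shows v is NOT the weak derivative of u.)
Correct weak derivative would be u'(x) = -2*x.


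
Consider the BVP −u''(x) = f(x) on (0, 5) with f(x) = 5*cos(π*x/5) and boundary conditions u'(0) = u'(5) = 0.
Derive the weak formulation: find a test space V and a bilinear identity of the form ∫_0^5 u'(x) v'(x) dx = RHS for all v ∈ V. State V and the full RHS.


V = H^1(0, 5) (no boundary constraint on v; u is determined up to an additive constant); weak form: ∫_0^5 u'v' dx = ∫_0^5 (5*cos(π*x/5)) v dx for all v ∈ V.

Multiply both sides by a test function v and integrate from 0 to 5:
  ∫_0^5 −u''(x) v(x) dx = ∫_0^5 f(x) v(x) dx.
Integrate the LHS by parts once:
  ∫_0^5 −u'' v dx = −[u'(x) v(x)]_0^5 + ∫_0^5 u'(x) v'(x) dx.
Thus ∫_0^5 u'(x) v'(x) dx = ∫_0^5 f(x) v(x) dx + [u'(x) v(x)]_0^5.
Choose V so that boundary terms are either known or forced to vanish.
u has homogeneous Neumann: u'(0) = u'(5) = 0. So [u' v]_0^5 = 0·v(5) − 0·v(0) = 0 for any v; take V = H^1(0, 5).
Weak formulation: find u (satisfying any essential BC) such that ∫_0^5 u'(x) v'(x) dx = ∫_0^5 f v dx for all v ∈ V (homogeneous Neumann, so boundary terms vanish).
Substituting f(x) = 5*cos(π*x/5), the right-hand side is ∫_0^5 (5*cos(π*x/5)) v dx.
Compatibility check (pure Neumann): taking v ≡ 1 ∈ V gives 0 = ∫_0^5 f dx + (0) − (0), i.e. ∫_0^5 f dx must equal u'(0) − u'(5) = 0. Indeed ∫_0^5 (5*cos(π*x/5)) dx = 0, so the data are compatible. The solution is then unique only up to an additive constant (fix it e.g. by requiring ∫_0^5 u dx = 0).
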